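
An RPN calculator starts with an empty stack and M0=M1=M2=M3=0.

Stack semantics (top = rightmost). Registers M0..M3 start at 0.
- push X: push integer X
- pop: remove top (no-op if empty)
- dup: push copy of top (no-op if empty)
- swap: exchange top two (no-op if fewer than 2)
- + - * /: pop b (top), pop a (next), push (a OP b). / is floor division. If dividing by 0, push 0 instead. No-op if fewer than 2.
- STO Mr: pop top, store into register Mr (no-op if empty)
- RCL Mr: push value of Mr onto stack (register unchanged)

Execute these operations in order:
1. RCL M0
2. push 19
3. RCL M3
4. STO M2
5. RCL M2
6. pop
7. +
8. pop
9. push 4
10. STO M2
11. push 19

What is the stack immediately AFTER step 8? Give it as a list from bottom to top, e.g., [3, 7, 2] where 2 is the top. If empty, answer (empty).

After op 1 (RCL M0): stack=[0] mem=[0,0,0,0]
After op 2 (push 19): stack=[0,19] mem=[0,0,0,0]
After op 3 (RCL M3): stack=[0,19,0] mem=[0,0,0,0]
After op 4 (STO M2): stack=[0,19] mem=[0,0,0,0]
After op 5 (RCL M2): stack=[0,19,0] mem=[0,0,0,0]
After op 6 (pop): stack=[0,19] mem=[0,0,0,0]
After op 7 (+): stack=[19] mem=[0,0,0,0]
After op 8 (pop): stack=[empty] mem=[0,0,0,0]

(empty)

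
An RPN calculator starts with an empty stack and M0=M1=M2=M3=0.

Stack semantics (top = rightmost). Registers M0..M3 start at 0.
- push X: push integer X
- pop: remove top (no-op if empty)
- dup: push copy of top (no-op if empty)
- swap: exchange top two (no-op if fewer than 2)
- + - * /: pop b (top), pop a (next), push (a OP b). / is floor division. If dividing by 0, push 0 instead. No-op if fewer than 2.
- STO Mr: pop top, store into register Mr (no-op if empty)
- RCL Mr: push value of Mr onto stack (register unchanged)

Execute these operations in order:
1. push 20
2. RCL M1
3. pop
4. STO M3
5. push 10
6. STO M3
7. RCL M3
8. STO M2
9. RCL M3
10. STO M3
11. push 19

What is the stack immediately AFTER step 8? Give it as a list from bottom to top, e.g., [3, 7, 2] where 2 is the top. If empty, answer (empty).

After op 1 (push 20): stack=[20] mem=[0,0,0,0]
After op 2 (RCL M1): stack=[20,0] mem=[0,0,0,0]
After op 3 (pop): stack=[20] mem=[0,0,0,0]
After op 4 (STO M3): stack=[empty] mem=[0,0,0,20]
After op 5 (push 10): stack=[10] mem=[0,0,0,20]
After op 6 (STO M3): stack=[empty] mem=[0,0,0,10]
After op 7 (RCL M3): stack=[10] mem=[0,0,0,10]
After op 8 (STO M2): stack=[empty] mem=[0,0,10,10]

(empty)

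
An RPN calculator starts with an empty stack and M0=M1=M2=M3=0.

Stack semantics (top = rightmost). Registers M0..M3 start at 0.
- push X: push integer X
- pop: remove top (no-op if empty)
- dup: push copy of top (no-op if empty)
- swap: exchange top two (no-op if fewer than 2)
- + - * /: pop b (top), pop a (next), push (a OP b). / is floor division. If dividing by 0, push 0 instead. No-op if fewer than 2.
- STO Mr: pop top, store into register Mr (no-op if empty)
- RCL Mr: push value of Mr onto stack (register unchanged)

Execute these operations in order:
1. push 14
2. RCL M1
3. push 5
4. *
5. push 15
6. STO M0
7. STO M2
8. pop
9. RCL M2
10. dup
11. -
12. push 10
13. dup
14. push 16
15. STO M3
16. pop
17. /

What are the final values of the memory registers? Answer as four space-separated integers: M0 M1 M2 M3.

Answer: 15 0 0 16

Derivation:
After op 1 (push 14): stack=[14] mem=[0,0,0,0]
After op 2 (RCL M1): stack=[14,0] mem=[0,0,0,0]
After op 3 (push 5): stack=[14,0,5] mem=[0,0,0,0]
After op 4 (*): stack=[14,0] mem=[0,0,0,0]
After op 5 (push 15): stack=[14,0,15] mem=[0,0,0,0]
After op 6 (STO M0): stack=[14,0] mem=[15,0,0,0]
After op 7 (STO M2): stack=[14] mem=[15,0,0,0]
After op 8 (pop): stack=[empty] mem=[15,0,0,0]
After op 9 (RCL M2): stack=[0] mem=[15,0,0,0]
After op 10 (dup): stack=[0,0] mem=[15,0,0,0]
After op 11 (-): stack=[0] mem=[15,0,0,0]
After op 12 (push 10): stack=[0,10] mem=[15,0,0,0]
After op 13 (dup): stack=[0,10,10] mem=[15,0,0,0]
After op 14 (push 16): stack=[0,10,10,16] mem=[15,0,0,0]
After op 15 (STO M3): stack=[0,10,10] mem=[15,0,0,16]
After op 16 (pop): stack=[0,10] mem=[15,0,0,16]
After op 17 (/): stack=[0] mem=[15,0,0,16]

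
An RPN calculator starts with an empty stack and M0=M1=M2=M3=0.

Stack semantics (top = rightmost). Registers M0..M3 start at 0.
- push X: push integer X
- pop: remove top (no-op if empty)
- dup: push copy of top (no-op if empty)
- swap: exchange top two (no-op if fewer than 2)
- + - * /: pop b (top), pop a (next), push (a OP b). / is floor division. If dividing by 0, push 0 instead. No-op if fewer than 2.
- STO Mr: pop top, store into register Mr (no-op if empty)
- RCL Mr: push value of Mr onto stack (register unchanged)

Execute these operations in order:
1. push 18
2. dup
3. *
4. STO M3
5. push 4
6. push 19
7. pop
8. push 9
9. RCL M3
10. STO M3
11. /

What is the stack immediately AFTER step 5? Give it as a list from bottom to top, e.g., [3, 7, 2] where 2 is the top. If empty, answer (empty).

After op 1 (push 18): stack=[18] mem=[0,0,0,0]
After op 2 (dup): stack=[18,18] mem=[0,0,0,0]
After op 3 (*): stack=[324] mem=[0,0,0,0]
After op 4 (STO M3): stack=[empty] mem=[0,0,0,324]
After op 5 (push 4): stack=[4] mem=[0,0,0,324]

[4]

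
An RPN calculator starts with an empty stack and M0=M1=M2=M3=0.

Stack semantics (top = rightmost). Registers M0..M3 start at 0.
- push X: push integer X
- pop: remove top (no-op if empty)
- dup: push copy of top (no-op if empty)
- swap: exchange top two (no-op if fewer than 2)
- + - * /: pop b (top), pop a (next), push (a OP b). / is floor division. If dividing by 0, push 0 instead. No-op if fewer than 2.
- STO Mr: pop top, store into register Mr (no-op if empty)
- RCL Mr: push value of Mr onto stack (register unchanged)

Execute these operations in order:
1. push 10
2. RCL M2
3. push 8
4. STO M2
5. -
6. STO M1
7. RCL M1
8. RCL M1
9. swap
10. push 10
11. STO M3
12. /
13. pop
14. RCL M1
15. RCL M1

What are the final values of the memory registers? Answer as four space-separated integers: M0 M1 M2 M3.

After op 1 (push 10): stack=[10] mem=[0,0,0,0]
After op 2 (RCL M2): stack=[10,0] mem=[0,0,0,0]
After op 3 (push 8): stack=[10,0,8] mem=[0,0,0,0]
After op 4 (STO M2): stack=[10,0] mem=[0,0,8,0]
After op 5 (-): stack=[10] mem=[0,0,8,0]
After op 6 (STO M1): stack=[empty] mem=[0,10,8,0]
After op 7 (RCL M1): stack=[10] mem=[0,10,8,0]
After op 8 (RCL M1): stack=[10,10] mem=[0,10,8,0]
After op 9 (swap): stack=[10,10] mem=[0,10,8,0]
After op 10 (push 10): stack=[10,10,10] mem=[0,10,8,0]
After op 11 (STO M3): stack=[10,10] mem=[0,10,8,10]
After op 12 (/): stack=[1] mem=[0,10,8,10]
After op 13 (pop): stack=[empty] mem=[0,10,8,10]
After op 14 (RCL M1): stack=[10] mem=[0,10,8,10]
After op 15 (RCL M1): stack=[10,10] mem=[0,10,8,10]

Answer: 0 10 8 10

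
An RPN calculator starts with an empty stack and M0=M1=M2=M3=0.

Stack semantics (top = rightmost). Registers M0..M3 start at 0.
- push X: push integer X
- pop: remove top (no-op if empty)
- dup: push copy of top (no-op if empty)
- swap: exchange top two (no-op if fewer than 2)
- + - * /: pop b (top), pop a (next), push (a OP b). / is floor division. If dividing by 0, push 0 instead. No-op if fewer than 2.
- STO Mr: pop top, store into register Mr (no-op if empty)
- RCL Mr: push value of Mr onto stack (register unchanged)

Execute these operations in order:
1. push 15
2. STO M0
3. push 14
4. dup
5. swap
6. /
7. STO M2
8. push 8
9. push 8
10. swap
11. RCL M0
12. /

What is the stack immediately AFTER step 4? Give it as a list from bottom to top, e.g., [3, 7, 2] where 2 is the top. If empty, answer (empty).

After op 1 (push 15): stack=[15] mem=[0,0,0,0]
After op 2 (STO M0): stack=[empty] mem=[15,0,0,0]
After op 3 (push 14): stack=[14] mem=[15,0,0,0]
After op 4 (dup): stack=[14,14] mem=[15,0,0,0]

[14, 14]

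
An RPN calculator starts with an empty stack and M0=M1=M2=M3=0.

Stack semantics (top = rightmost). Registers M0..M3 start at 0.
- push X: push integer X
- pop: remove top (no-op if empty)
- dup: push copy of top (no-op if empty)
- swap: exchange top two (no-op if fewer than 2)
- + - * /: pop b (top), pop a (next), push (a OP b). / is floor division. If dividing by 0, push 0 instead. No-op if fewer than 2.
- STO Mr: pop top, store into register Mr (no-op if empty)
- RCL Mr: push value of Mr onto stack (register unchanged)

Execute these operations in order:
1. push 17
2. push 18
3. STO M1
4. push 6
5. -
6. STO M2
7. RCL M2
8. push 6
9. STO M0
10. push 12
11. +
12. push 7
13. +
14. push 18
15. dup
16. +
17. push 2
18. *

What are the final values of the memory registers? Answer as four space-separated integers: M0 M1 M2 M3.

Answer: 6 18 11 0

Derivation:
After op 1 (push 17): stack=[17] mem=[0,0,0,0]
After op 2 (push 18): stack=[17,18] mem=[0,0,0,0]
After op 3 (STO M1): stack=[17] mem=[0,18,0,0]
After op 4 (push 6): stack=[17,6] mem=[0,18,0,0]
After op 5 (-): stack=[11] mem=[0,18,0,0]
After op 6 (STO M2): stack=[empty] mem=[0,18,11,0]
After op 7 (RCL M2): stack=[11] mem=[0,18,11,0]
After op 8 (push 6): stack=[11,6] mem=[0,18,11,0]
After op 9 (STO M0): stack=[11] mem=[6,18,11,0]
After op 10 (push 12): stack=[11,12] mem=[6,18,11,0]
After op 11 (+): stack=[23] mem=[6,18,11,0]
After op 12 (push 7): stack=[23,7] mem=[6,18,11,0]
After op 13 (+): stack=[30] mem=[6,18,11,0]
After op 14 (push 18): stack=[30,18] mem=[6,18,11,0]
After op 15 (dup): stack=[30,18,18] mem=[6,18,11,0]
After op 16 (+): stack=[30,36] mem=[6,18,11,0]
After op 17 (push 2): stack=[30,36,2] mem=[6,18,11,0]
After op 18 (*): stack=[30,72] mem=[6,18,11,0]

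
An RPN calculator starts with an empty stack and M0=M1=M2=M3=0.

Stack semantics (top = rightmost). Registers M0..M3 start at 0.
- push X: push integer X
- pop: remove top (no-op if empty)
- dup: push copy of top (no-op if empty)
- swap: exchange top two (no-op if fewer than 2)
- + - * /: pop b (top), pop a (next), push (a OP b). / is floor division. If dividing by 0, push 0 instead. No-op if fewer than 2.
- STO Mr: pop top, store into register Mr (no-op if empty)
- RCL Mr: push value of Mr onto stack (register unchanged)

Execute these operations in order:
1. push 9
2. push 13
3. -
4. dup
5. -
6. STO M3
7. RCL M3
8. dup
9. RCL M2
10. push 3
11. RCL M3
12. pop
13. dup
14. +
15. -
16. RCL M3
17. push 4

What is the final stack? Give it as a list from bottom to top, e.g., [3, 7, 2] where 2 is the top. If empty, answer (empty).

Answer: [0, 0, -6, 0, 4]

Derivation:
After op 1 (push 9): stack=[9] mem=[0,0,0,0]
After op 2 (push 13): stack=[9,13] mem=[0,0,0,0]
After op 3 (-): stack=[-4] mem=[0,0,0,0]
After op 4 (dup): stack=[-4,-4] mem=[0,0,0,0]
After op 5 (-): stack=[0] mem=[0,0,0,0]
After op 6 (STO M3): stack=[empty] mem=[0,0,0,0]
After op 7 (RCL M3): stack=[0] mem=[0,0,0,0]
After op 8 (dup): stack=[0,0] mem=[0,0,0,0]
After op 9 (RCL M2): stack=[0,0,0] mem=[0,0,0,0]
After op 10 (push 3): stack=[0,0,0,3] mem=[0,0,0,0]
After op 11 (RCL M3): stack=[0,0,0,3,0] mem=[0,0,0,0]
After op 12 (pop): stack=[0,0,0,3] mem=[0,0,0,0]
After op 13 (dup): stack=[0,0,0,3,3] mem=[0,0,0,0]
After op 14 (+): stack=[0,0,0,6] mem=[0,0,0,0]
After op 15 (-): stack=[0,0,-6] mem=[0,0,0,0]
After op 16 (RCL M3): stack=[0,0,-6,0] mem=[0,0,0,0]
After op 17 (push 4): stack=[0,0,-6,0,4] mem=[0,0,0,0]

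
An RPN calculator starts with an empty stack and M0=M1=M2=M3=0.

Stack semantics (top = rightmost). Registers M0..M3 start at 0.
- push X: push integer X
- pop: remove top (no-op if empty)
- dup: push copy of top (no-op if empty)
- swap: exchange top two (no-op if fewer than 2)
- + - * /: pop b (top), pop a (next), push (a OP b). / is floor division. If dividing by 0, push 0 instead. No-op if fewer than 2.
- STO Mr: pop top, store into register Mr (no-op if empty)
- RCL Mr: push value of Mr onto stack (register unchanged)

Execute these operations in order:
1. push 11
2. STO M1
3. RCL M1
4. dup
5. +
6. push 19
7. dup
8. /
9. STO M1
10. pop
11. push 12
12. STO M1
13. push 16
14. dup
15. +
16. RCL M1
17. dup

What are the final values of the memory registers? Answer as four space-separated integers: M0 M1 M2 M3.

Answer: 0 12 0 0

Derivation:
After op 1 (push 11): stack=[11] mem=[0,0,0,0]
After op 2 (STO M1): stack=[empty] mem=[0,11,0,0]
After op 3 (RCL M1): stack=[11] mem=[0,11,0,0]
After op 4 (dup): stack=[11,11] mem=[0,11,0,0]
After op 5 (+): stack=[22] mem=[0,11,0,0]
After op 6 (push 19): stack=[22,19] mem=[0,11,0,0]
After op 7 (dup): stack=[22,19,19] mem=[0,11,0,0]
After op 8 (/): stack=[22,1] mem=[0,11,0,0]
After op 9 (STO M1): stack=[22] mem=[0,1,0,0]
After op 10 (pop): stack=[empty] mem=[0,1,0,0]
After op 11 (push 12): stack=[12] mem=[0,1,0,0]
After op 12 (STO M1): stack=[empty] mem=[0,12,0,0]
After op 13 (push 16): stack=[16] mem=[0,12,0,0]
After op 14 (dup): stack=[16,16] mem=[0,12,0,0]
After op 15 (+): stack=[32] mem=[0,12,0,0]
After op 16 (RCL M1): stack=[32,12] mem=[0,12,0,0]
After op 17 (dup): stack=[32,12,12] mem=[0,12,0,0]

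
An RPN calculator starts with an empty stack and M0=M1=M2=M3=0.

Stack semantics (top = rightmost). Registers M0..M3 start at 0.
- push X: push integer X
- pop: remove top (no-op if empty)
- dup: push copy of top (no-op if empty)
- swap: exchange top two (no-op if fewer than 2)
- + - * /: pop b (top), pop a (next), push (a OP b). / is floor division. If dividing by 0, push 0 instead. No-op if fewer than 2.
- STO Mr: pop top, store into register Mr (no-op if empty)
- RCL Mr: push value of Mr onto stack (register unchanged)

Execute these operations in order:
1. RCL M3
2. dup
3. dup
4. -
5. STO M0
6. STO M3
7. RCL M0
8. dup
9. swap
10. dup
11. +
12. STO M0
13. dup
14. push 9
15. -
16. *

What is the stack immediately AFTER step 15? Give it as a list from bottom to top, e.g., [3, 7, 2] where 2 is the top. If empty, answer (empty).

After op 1 (RCL M3): stack=[0] mem=[0,0,0,0]
After op 2 (dup): stack=[0,0] mem=[0,0,0,0]
After op 3 (dup): stack=[0,0,0] mem=[0,0,0,0]
After op 4 (-): stack=[0,0] mem=[0,0,0,0]
After op 5 (STO M0): stack=[0] mem=[0,0,0,0]
After op 6 (STO M3): stack=[empty] mem=[0,0,0,0]
After op 7 (RCL M0): stack=[0] mem=[0,0,0,0]
After op 8 (dup): stack=[0,0] mem=[0,0,0,0]
After op 9 (swap): stack=[0,0] mem=[0,0,0,0]
After op 10 (dup): stack=[0,0,0] mem=[0,0,0,0]
After op 11 (+): stack=[0,0] mem=[0,0,0,0]
After op 12 (STO M0): stack=[0] mem=[0,0,0,0]
After op 13 (dup): stack=[0,0] mem=[0,0,0,0]
After op 14 (push 9): stack=[0,0,9] mem=[0,0,0,0]
After op 15 (-): stack=[0,-9] mem=[0,0,0,0]

[0, -9]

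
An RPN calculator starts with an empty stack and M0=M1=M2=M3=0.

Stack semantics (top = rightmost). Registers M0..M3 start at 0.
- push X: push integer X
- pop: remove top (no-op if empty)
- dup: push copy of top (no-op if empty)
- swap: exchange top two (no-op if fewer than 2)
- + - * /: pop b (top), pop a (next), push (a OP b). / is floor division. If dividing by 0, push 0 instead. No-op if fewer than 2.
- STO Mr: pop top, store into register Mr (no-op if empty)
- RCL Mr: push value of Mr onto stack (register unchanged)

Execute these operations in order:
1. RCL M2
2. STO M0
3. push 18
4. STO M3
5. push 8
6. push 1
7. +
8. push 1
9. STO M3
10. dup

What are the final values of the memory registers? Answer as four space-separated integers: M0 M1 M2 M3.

After op 1 (RCL M2): stack=[0] mem=[0,0,0,0]
After op 2 (STO M0): stack=[empty] mem=[0,0,0,0]
After op 3 (push 18): stack=[18] mem=[0,0,0,0]
After op 4 (STO M3): stack=[empty] mem=[0,0,0,18]
After op 5 (push 8): stack=[8] mem=[0,0,0,18]
After op 6 (push 1): stack=[8,1] mem=[0,0,0,18]
After op 7 (+): stack=[9] mem=[0,0,0,18]
After op 8 (push 1): stack=[9,1] mem=[0,0,0,18]
After op 9 (STO M3): stack=[9] mem=[0,0,0,1]
After op 10 (dup): stack=[9,9] mem=[0,0,0,1]

Answer: 0 0 0 1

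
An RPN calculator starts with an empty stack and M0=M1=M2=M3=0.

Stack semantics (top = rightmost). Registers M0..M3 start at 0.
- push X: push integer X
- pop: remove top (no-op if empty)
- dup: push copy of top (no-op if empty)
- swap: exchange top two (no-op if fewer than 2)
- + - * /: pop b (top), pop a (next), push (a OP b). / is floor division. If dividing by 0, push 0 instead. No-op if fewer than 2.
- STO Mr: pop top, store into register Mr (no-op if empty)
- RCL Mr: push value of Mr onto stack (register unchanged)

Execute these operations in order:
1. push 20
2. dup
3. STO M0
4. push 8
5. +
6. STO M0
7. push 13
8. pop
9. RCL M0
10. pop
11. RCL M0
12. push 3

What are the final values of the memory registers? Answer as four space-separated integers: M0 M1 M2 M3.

After op 1 (push 20): stack=[20] mem=[0,0,0,0]
After op 2 (dup): stack=[20,20] mem=[0,0,0,0]
After op 3 (STO M0): stack=[20] mem=[20,0,0,0]
After op 4 (push 8): stack=[20,8] mem=[20,0,0,0]
After op 5 (+): stack=[28] mem=[20,0,0,0]
After op 6 (STO M0): stack=[empty] mem=[28,0,0,0]
After op 7 (push 13): stack=[13] mem=[28,0,0,0]
After op 8 (pop): stack=[empty] mem=[28,0,0,0]
After op 9 (RCL M0): stack=[28] mem=[28,0,0,0]
After op 10 (pop): stack=[empty] mem=[28,0,0,0]
After op 11 (RCL M0): stack=[28] mem=[28,0,0,0]
After op 12 (push 3): stack=[28,3] mem=[28,0,0,0]

Answer: 28 0 0 0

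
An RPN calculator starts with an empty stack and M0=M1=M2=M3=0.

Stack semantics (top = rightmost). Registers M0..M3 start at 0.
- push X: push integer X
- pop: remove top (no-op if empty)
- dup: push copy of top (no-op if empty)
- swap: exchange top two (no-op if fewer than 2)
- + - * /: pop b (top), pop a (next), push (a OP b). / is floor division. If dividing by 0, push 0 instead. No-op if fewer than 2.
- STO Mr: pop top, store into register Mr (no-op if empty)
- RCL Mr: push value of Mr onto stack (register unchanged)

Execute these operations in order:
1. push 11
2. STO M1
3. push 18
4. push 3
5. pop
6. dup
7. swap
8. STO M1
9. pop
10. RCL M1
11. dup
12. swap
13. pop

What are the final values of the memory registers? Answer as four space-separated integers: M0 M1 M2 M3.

Answer: 0 18 0 0

Derivation:
After op 1 (push 11): stack=[11] mem=[0,0,0,0]
After op 2 (STO M1): stack=[empty] mem=[0,11,0,0]
After op 3 (push 18): stack=[18] mem=[0,11,0,0]
After op 4 (push 3): stack=[18,3] mem=[0,11,0,0]
After op 5 (pop): stack=[18] mem=[0,11,0,0]
After op 6 (dup): stack=[18,18] mem=[0,11,0,0]
After op 7 (swap): stack=[18,18] mem=[0,11,0,0]
After op 8 (STO M1): stack=[18] mem=[0,18,0,0]
After op 9 (pop): stack=[empty] mem=[0,18,0,0]
After op 10 (RCL M1): stack=[18] mem=[0,18,0,0]
After op 11 (dup): stack=[18,18] mem=[0,18,0,0]
After op 12 (swap): stack=[18,18] mem=[0,18,0,0]
After op 13 (pop): stack=[18] mem=[0,18,0,0]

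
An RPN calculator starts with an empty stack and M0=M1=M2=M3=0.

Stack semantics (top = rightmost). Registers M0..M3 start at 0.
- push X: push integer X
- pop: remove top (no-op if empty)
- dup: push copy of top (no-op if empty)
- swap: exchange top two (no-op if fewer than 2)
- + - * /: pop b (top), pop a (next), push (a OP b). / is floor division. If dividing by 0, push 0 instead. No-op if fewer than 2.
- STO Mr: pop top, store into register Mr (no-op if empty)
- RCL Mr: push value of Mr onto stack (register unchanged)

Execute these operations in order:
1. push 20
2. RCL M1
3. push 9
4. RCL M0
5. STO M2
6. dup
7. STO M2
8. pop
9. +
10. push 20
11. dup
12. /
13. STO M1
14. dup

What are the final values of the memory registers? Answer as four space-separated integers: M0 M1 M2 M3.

Answer: 0 1 9 0

Derivation:
After op 1 (push 20): stack=[20] mem=[0,0,0,0]
After op 2 (RCL M1): stack=[20,0] mem=[0,0,0,0]
After op 3 (push 9): stack=[20,0,9] mem=[0,0,0,0]
After op 4 (RCL M0): stack=[20,0,9,0] mem=[0,0,0,0]
After op 5 (STO M2): stack=[20,0,9] mem=[0,0,0,0]
After op 6 (dup): stack=[20,0,9,9] mem=[0,0,0,0]
After op 7 (STO M2): stack=[20,0,9] mem=[0,0,9,0]
After op 8 (pop): stack=[20,0] mem=[0,0,9,0]
After op 9 (+): stack=[20] mem=[0,0,9,0]
After op 10 (push 20): stack=[20,20] mem=[0,0,9,0]
After op 11 (dup): stack=[20,20,20] mem=[0,0,9,0]
After op 12 (/): stack=[20,1] mem=[0,0,9,0]
After op 13 (STO M1): stack=[20] mem=[0,1,9,0]
After op 14 (dup): stack=[20,20] mem=[0,1,9,0]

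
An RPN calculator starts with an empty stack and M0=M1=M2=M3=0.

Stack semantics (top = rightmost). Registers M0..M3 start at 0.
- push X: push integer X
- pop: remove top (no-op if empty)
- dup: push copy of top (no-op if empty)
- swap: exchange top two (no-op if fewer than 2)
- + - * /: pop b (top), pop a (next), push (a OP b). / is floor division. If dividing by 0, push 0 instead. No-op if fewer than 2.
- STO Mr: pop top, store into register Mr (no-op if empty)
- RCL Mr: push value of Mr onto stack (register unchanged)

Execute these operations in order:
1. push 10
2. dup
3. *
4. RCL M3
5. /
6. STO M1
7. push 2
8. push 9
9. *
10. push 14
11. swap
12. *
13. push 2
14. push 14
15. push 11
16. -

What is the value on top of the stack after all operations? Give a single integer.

After op 1 (push 10): stack=[10] mem=[0,0,0,0]
After op 2 (dup): stack=[10,10] mem=[0,0,0,0]
After op 3 (*): stack=[100] mem=[0,0,0,0]
After op 4 (RCL M3): stack=[100,0] mem=[0,0,0,0]
After op 5 (/): stack=[0] mem=[0,0,0,0]
After op 6 (STO M1): stack=[empty] mem=[0,0,0,0]
After op 7 (push 2): stack=[2] mem=[0,0,0,0]
After op 8 (push 9): stack=[2,9] mem=[0,0,0,0]
After op 9 (*): stack=[18] mem=[0,0,0,0]
After op 10 (push 14): stack=[18,14] mem=[0,0,0,0]
After op 11 (swap): stack=[14,18] mem=[0,0,0,0]
After op 12 (*): stack=[252] mem=[0,0,0,0]
After op 13 (push 2): stack=[252,2] mem=[0,0,0,0]
After op 14 (push 14): stack=[252,2,14] mem=[0,0,0,0]
After op 15 (push 11): stack=[252,2,14,11] mem=[0,0,0,0]
After op 16 (-): stack=[252,2,3] mem=[0,0,0,0]

Answer: 3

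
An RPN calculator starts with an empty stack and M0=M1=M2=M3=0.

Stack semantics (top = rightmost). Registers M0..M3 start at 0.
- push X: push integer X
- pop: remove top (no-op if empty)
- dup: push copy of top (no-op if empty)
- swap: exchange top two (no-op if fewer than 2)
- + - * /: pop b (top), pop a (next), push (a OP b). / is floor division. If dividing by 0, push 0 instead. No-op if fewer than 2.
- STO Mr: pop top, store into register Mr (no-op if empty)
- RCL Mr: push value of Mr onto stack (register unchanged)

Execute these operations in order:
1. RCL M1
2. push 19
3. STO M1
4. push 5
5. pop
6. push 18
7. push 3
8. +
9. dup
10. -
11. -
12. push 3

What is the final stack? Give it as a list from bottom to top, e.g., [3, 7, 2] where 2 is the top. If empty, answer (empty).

After op 1 (RCL M1): stack=[0] mem=[0,0,0,0]
After op 2 (push 19): stack=[0,19] mem=[0,0,0,0]
After op 3 (STO M1): stack=[0] mem=[0,19,0,0]
After op 4 (push 5): stack=[0,5] mem=[0,19,0,0]
After op 5 (pop): stack=[0] mem=[0,19,0,0]
After op 6 (push 18): stack=[0,18] mem=[0,19,0,0]
After op 7 (push 3): stack=[0,18,3] mem=[0,19,0,0]
After op 8 (+): stack=[0,21] mem=[0,19,0,0]
After op 9 (dup): stack=[0,21,21] mem=[0,19,0,0]
After op 10 (-): stack=[0,0] mem=[0,19,0,0]
After op 11 (-): stack=[0] mem=[0,19,0,0]
After op 12 (push 3): stack=[0,3] mem=[0,19,0,0]

Answer: [0, 3]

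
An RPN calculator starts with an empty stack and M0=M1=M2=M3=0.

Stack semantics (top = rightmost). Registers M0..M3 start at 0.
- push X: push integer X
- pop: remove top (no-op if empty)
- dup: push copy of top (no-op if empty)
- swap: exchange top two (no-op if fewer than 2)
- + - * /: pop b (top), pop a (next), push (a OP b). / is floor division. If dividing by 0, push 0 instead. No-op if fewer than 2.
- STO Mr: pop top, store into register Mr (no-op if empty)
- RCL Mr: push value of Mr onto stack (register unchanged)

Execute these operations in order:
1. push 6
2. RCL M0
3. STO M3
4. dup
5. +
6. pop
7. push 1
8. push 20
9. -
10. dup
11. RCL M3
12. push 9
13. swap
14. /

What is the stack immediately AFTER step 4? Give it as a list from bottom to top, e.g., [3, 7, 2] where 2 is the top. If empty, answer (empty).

After op 1 (push 6): stack=[6] mem=[0,0,0,0]
After op 2 (RCL M0): stack=[6,0] mem=[0,0,0,0]
After op 3 (STO M3): stack=[6] mem=[0,0,0,0]
After op 4 (dup): stack=[6,6] mem=[0,0,0,0]

[6, 6]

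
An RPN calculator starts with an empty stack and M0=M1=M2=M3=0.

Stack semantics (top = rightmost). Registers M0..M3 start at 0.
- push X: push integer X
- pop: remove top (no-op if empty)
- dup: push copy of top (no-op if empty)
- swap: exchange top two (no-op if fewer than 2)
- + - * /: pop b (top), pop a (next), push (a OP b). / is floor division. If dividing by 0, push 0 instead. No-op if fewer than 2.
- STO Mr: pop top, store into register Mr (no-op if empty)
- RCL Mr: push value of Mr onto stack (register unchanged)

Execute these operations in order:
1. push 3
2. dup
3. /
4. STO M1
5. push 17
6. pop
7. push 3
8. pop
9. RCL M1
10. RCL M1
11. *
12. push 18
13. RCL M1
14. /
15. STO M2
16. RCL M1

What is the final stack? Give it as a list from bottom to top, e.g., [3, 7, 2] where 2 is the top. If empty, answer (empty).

After op 1 (push 3): stack=[3] mem=[0,0,0,0]
After op 2 (dup): stack=[3,3] mem=[0,0,0,0]
After op 3 (/): stack=[1] mem=[0,0,0,0]
After op 4 (STO M1): stack=[empty] mem=[0,1,0,0]
After op 5 (push 17): stack=[17] mem=[0,1,0,0]
After op 6 (pop): stack=[empty] mem=[0,1,0,0]
After op 7 (push 3): stack=[3] mem=[0,1,0,0]
After op 8 (pop): stack=[empty] mem=[0,1,0,0]
After op 9 (RCL M1): stack=[1] mem=[0,1,0,0]
After op 10 (RCL M1): stack=[1,1] mem=[0,1,0,0]
After op 11 (*): stack=[1] mem=[0,1,0,0]
After op 12 (push 18): stack=[1,18] mem=[0,1,0,0]
After op 13 (RCL M1): stack=[1,18,1] mem=[0,1,0,0]
After op 14 (/): stack=[1,18] mem=[0,1,0,0]
After op 15 (STO M2): stack=[1] mem=[0,1,18,0]
After op 16 (RCL M1): stack=[1,1] mem=[0,1,18,0]

Answer: [1, 1]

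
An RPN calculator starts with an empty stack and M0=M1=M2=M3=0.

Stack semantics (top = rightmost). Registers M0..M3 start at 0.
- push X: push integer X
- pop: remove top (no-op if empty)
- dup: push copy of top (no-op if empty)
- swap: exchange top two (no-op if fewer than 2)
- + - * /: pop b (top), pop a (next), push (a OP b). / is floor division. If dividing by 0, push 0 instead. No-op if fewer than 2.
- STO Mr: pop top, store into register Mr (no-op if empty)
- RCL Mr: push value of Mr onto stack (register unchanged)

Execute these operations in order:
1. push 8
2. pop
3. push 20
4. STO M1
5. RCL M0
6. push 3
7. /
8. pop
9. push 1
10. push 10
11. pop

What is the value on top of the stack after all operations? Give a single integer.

After op 1 (push 8): stack=[8] mem=[0,0,0,0]
After op 2 (pop): stack=[empty] mem=[0,0,0,0]
After op 3 (push 20): stack=[20] mem=[0,0,0,0]
After op 4 (STO M1): stack=[empty] mem=[0,20,0,0]
After op 5 (RCL M0): stack=[0] mem=[0,20,0,0]
After op 6 (push 3): stack=[0,3] mem=[0,20,0,0]
After op 7 (/): stack=[0] mem=[0,20,0,0]
After op 8 (pop): stack=[empty] mem=[0,20,0,0]
After op 9 (push 1): stack=[1] mem=[0,20,0,0]
After op 10 (push 10): stack=[1,10] mem=[0,20,0,0]
After op 11 (pop): stack=[1] mem=[0,20,0,0]

Answer: 1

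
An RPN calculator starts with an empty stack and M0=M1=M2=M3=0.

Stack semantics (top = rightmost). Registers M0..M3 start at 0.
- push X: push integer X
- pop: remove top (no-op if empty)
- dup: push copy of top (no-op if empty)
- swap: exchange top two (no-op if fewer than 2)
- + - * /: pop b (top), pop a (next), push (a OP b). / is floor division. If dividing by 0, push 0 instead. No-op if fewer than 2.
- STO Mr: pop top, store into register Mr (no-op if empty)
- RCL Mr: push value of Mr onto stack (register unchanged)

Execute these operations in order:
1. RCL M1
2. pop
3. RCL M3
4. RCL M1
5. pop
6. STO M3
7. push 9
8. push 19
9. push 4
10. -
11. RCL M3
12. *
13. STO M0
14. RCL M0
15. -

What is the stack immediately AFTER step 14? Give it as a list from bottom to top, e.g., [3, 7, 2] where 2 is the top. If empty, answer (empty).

After op 1 (RCL M1): stack=[0] mem=[0,0,0,0]
After op 2 (pop): stack=[empty] mem=[0,0,0,0]
After op 3 (RCL M3): stack=[0] mem=[0,0,0,0]
After op 4 (RCL M1): stack=[0,0] mem=[0,0,0,0]
After op 5 (pop): stack=[0] mem=[0,0,0,0]
After op 6 (STO M3): stack=[empty] mem=[0,0,0,0]
After op 7 (push 9): stack=[9] mem=[0,0,0,0]
After op 8 (push 19): stack=[9,19] mem=[0,0,0,0]
After op 9 (push 4): stack=[9,19,4] mem=[0,0,0,0]
After op 10 (-): stack=[9,15] mem=[0,0,0,0]
After op 11 (RCL M3): stack=[9,15,0] mem=[0,0,0,0]
After op 12 (*): stack=[9,0] mem=[0,0,0,0]
After op 13 (STO M0): stack=[9] mem=[0,0,0,0]
After op 14 (RCL M0): stack=[9,0] mem=[0,0,0,0]

[9, 0]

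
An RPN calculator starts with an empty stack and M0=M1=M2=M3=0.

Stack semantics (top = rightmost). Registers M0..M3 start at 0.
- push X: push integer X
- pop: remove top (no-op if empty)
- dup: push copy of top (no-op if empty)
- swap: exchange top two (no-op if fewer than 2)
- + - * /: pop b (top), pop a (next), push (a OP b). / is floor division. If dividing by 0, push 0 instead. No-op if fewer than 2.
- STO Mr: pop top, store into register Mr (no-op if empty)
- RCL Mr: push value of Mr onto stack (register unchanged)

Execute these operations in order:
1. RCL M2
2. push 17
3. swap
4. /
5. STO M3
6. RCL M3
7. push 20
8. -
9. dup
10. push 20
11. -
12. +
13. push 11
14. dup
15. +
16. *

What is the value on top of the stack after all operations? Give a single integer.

Answer: -1320

Derivation:
After op 1 (RCL M2): stack=[0] mem=[0,0,0,0]
After op 2 (push 17): stack=[0,17] mem=[0,0,0,0]
After op 3 (swap): stack=[17,0] mem=[0,0,0,0]
After op 4 (/): stack=[0] mem=[0,0,0,0]
After op 5 (STO M3): stack=[empty] mem=[0,0,0,0]
After op 6 (RCL M3): stack=[0] mem=[0,0,0,0]
After op 7 (push 20): stack=[0,20] mem=[0,0,0,0]
After op 8 (-): stack=[-20] mem=[0,0,0,0]
After op 9 (dup): stack=[-20,-20] mem=[0,0,0,0]
After op 10 (push 20): stack=[-20,-20,20] mem=[0,0,0,0]
After op 11 (-): stack=[-20,-40] mem=[0,0,0,0]
After op 12 (+): stack=[-60] mem=[0,0,0,0]
After op 13 (push 11): stack=[-60,11] mem=[0,0,0,0]
After op 14 (dup): stack=[-60,11,11] mem=[0,0,0,0]
After op 15 (+): stack=[-60,22] mem=[0,0,0,0]
After op 16 (*): stack=[-1320] mem=[0,0,0,0]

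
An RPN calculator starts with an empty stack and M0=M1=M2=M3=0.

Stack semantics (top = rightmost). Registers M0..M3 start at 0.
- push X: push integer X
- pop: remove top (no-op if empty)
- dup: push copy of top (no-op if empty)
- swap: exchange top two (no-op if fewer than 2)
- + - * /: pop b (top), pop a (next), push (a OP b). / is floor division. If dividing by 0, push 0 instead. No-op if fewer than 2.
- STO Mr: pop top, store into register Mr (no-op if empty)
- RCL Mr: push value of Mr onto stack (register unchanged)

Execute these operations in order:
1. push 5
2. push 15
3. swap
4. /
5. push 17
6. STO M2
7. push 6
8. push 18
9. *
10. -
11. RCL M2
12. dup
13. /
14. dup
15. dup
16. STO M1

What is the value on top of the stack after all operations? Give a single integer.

After op 1 (push 5): stack=[5] mem=[0,0,0,0]
After op 2 (push 15): stack=[5,15] mem=[0,0,0,0]
After op 3 (swap): stack=[15,5] mem=[0,0,0,0]
After op 4 (/): stack=[3] mem=[0,0,0,0]
After op 5 (push 17): stack=[3,17] mem=[0,0,0,0]
After op 6 (STO M2): stack=[3] mem=[0,0,17,0]
After op 7 (push 6): stack=[3,6] mem=[0,0,17,0]
After op 8 (push 18): stack=[3,6,18] mem=[0,0,17,0]
After op 9 (*): stack=[3,108] mem=[0,0,17,0]
After op 10 (-): stack=[-105] mem=[0,0,17,0]
After op 11 (RCL M2): stack=[-105,17] mem=[0,0,17,0]
After op 12 (dup): stack=[-105,17,17] mem=[0,0,17,0]
After op 13 (/): stack=[-105,1] mem=[0,0,17,0]
After op 14 (dup): stack=[-105,1,1] mem=[0,0,17,0]
After op 15 (dup): stack=[-105,1,1,1] mem=[0,0,17,0]
After op 16 (STO M1): stack=[-105,1,1] mem=[0,1,17,0]

Answer: 1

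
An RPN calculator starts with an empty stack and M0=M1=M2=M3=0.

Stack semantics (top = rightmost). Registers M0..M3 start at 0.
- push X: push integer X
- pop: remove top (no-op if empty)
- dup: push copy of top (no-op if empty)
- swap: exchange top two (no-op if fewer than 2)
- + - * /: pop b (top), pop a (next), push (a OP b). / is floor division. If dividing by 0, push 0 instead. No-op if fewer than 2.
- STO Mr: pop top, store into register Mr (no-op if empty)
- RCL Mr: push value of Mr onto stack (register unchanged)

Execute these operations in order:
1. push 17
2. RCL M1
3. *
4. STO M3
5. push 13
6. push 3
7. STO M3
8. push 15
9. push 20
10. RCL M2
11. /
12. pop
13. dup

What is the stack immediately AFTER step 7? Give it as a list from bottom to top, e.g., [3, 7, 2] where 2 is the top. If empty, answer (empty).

After op 1 (push 17): stack=[17] mem=[0,0,0,0]
After op 2 (RCL M1): stack=[17,0] mem=[0,0,0,0]
After op 3 (*): stack=[0] mem=[0,0,0,0]
After op 4 (STO M3): stack=[empty] mem=[0,0,0,0]
After op 5 (push 13): stack=[13] mem=[0,0,0,0]
After op 6 (push 3): stack=[13,3] mem=[0,0,0,0]
After op 7 (STO M3): stack=[13] mem=[0,0,0,3]

[13]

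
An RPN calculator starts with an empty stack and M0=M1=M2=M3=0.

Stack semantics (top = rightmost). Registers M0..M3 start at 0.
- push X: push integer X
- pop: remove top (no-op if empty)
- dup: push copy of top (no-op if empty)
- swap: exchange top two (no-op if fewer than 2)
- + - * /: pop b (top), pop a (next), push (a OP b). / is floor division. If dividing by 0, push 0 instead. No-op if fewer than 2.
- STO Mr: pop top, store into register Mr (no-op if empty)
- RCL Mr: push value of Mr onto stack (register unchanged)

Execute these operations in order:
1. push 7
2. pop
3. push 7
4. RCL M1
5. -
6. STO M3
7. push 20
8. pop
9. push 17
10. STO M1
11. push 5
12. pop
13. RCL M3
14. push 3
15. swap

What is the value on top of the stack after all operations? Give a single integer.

After op 1 (push 7): stack=[7] mem=[0,0,0,0]
After op 2 (pop): stack=[empty] mem=[0,0,0,0]
After op 3 (push 7): stack=[7] mem=[0,0,0,0]
After op 4 (RCL M1): stack=[7,0] mem=[0,0,0,0]
After op 5 (-): stack=[7] mem=[0,0,0,0]
After op 6 (STO M3): stack=[empty] mem=[0,0,0,7]
After op 7 (push 20): stack=[20] mem=[0,0,0,7]
After op 8 (pop): stack=[empty] mem=[0,0,0,7]
After op 9 (push 17): stack=[17] mem=[0,0,0,7]
After op 10 (STO M1): stack=[empty] mem=[0,17,0,7]
After op 11 (push 5): stack=[5] mem=[0,17,0,7]
After op 12 (pop): stack=[empty] mem=[0,17,0,7]
After op 13 (RCL M3): stack=[7] mem=[0,17,0,7]
After op 14 (push 3): stack=[7,3] mem=[0,17,0,7]
After op 15 (swap): stack=[3,7] mem=[0,17,0,7]

Answer: 7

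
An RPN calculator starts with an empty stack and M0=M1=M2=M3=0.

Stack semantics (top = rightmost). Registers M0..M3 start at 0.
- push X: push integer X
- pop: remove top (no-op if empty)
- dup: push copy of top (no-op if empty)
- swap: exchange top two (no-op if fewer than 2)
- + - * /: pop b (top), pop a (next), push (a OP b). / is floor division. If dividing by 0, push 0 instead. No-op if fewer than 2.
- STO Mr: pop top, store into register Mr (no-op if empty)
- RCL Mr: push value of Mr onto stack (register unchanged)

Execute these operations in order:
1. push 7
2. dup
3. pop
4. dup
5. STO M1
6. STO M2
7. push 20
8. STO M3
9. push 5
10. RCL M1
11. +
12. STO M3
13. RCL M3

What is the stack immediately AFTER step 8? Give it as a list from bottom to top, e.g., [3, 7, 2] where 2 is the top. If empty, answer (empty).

After op 1 (push 7): stack=[7] mem=[0,0,0,0]
After op 2 (dup): stack=[7,7] mem=[0,0,0,0]
After op 3 (pop): stack=[7] mem=[0,0,0,0]
After op 4 (dup): stack=[7,7] mem=[0,0,0,0]
After op 5 (STO M1): stack=[7] mem=[0,7,0,0]
After op 6 (STO M2): stack=[empty] mem=[0,7,7,0]
After op 7 (push 20): stack=[20] mem=[0,7,7,0]
After op 8 (STO M3): stack=[empty] mem=[0,7,7,20]

(empty)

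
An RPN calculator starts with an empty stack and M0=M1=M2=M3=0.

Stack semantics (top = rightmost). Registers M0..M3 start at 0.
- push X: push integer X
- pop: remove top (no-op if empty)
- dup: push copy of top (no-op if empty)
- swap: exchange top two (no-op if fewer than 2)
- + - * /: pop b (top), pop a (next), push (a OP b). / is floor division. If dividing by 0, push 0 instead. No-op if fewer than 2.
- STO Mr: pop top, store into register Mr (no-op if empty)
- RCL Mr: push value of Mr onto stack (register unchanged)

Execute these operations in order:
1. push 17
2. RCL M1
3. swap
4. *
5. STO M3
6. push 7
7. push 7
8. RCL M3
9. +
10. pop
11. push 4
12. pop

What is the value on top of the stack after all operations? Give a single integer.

Answer: 7

Derivation:
After op 1 (push 17): stack=[17] mem=[0,0,0,0]
After op 2 (RCL M1): stack=[17,0] mem=[0,0,0,0]
After op 3 (swap): stack=[0,17] mem=[0,0,0,0]
After op 4 (*): stack=[0] mem=[0,0,0,0]
After op 5 (STO M3): stack=[empty] mem=[0,0,0,0]
After op 6 (push 7): stack=[7] mem=[0,0,0,0]
After op 7 (push 7): stack=[7,7] mem=[0,0,0,0]
After op 8 (RCL M3): stack=[7,7,0] mem=[0,0,0,0]
After op 9 (+): stack=[7,7] mem=[0,0,0,0]
After op 10 (pop): stack=[7] mem=[0,0,0,0]
After op 11 (push 4): stack=[7,4] mem=[0,0,0,0]
After op 12 (pop): stack=[7] mem=[0,0,0,0]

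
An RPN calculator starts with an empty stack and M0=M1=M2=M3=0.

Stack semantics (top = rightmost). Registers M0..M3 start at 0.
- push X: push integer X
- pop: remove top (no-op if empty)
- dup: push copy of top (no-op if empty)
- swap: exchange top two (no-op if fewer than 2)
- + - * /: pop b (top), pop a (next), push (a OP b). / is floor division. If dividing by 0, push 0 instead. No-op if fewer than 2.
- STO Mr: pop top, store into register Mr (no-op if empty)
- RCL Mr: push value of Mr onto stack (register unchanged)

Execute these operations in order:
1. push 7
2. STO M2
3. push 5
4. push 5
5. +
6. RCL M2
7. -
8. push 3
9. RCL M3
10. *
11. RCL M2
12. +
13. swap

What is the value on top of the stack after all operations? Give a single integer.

Answer: 3

Derivation:
After op 1 (push 7): stack=[7] mem=[0,0,0,0]
After op 2 (STO M2): stack=[empty] mem=[0,0,7,0]
After op 3 (push 5): stack=[5] mem=[0,0,7,0]
After op 4 (push 5): stack=[5,5] mem=[0,0,7,0]
After op 5 (+): stack=[10] mem=[0,0,7,0]
After op 6 (RCL M2): stack=[10,7] mem=[0,0,7,0]
After op 7 (-): stack=[3] mem=[0,0,7,0]
After op 8 (push 3): stack=[3,3] mem=[0,0,7,0]
After op 9 (RCL M3): stack=[3,3,0] mem=[0,0,7,0]
After op 10 (*): stack=[3,0] mem=[0,0,7,0]
After op 11 (RCL M2): stack=[3,0,7] mem=[0,0,7,0]
After op 12 (+): stack=[3,7] mem=[0,0,7,0]
After op 13 (swap): stack=[7,3] mem=[0,0,7,0]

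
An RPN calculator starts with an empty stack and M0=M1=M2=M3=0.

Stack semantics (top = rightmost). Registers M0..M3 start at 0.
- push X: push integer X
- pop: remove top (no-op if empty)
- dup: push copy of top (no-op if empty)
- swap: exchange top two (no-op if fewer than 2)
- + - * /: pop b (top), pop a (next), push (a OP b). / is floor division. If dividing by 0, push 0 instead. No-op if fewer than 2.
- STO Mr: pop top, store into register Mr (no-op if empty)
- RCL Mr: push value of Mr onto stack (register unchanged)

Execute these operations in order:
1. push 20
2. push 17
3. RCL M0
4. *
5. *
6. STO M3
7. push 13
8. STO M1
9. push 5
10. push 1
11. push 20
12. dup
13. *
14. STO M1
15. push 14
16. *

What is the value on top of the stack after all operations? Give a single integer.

Answer: 14

Derivation:
After op 1 (push 20): stack=[20] mem=[0,0,0,0]
After op 2 (push 17): stack=[20,17] mem=[0,0,0,0]
After op 3 (RCL M0): stack=[20,17,0] mem=[0,0,0,0]
After op 4 (*): stack=[20,0] mem=[0,0,0,0]
After op 5 (*): stack=[0] mem=[0,0,0,0]
After op 6 (STO M3): stack=[empty] mem=[0,0,0,0]
After op 7 (push 13): stack=[13] mem=[0,0,0,0]
After op 8 (STO M1): stack=[empty] mem=[0,13,0,0]
After op 9 (push 5): stack=[5] mem=[0,13,0,0]
After op 10 (push 1): stack=[5,1] mem=[0,13,0,0]
After op 11 (push 20): stack=[5,1,20] mem=[0,13,0,0]
After op 12 (dup): stack=[5,1,20,20] mem=[0,13,0,0]
After op 13 (*): stack=[5,1,400] mem=[0,13,0,0]
After op 14 (STO M1): stack=[5,1] mem=[0,400,0,0]
After op 15 (push 14): stack=[5,1,14] mem=[0,400,0,0]
After op 16 (*): stack=[5,14] mem=[0,400,0,0]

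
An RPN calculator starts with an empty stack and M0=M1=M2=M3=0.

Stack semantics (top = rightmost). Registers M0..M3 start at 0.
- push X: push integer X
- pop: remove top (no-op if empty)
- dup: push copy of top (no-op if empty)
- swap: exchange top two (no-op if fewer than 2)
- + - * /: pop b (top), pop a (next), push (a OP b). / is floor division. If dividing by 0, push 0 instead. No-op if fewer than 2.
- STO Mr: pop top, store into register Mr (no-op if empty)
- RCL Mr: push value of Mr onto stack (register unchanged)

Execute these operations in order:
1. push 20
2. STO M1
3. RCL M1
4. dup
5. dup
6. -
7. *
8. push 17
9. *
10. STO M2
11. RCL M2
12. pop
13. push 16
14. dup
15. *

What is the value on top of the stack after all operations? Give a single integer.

Answer: 256

Derivation:
After op 1 (push 20): stack=[20] mem=[0,0,0,0]
After op 2 (STO M1): stack=[empty] mem=[0,20,0,0]
After op 3 (RCL M1): stack=[20] mem=[0,20,0,0]
After op 4 (dup): stack=[20,20] mem=[0,20,0,0]
After op 5 (dup): stack=[20,20,20] mem=[0,20,0,0]
After op 6 (-): stack=[20,0] mem=[0,20,0,0]
After op 7 (*): stack=[0] mem=[0,20,0,0]
After op 8 (push 17): stack=[0,17] mem=[0,20,0,0]
After op 9 (*): stack=[0] mem=[0,20,0,0]
After op 10 (STO M2): stack=[empty] mem=[0,20,0,0]
After op 11 (RCL M2): stack=[0] mem=[0,20,0,0]
After op 12 (pop): stack=[empty] mem=[0,20,0,0]
After op 13 (push 16): stack=[16] mem=[0,20,0,0]
After op 14 (dup): stack=[16,16] mem=[0,20,0,0]
After op 15 (*): stack=[256] mem=[0,20,0,0]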